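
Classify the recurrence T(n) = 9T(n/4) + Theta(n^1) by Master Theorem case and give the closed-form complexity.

Master Theorem for T(n) = 9T(n/4) + O(n^1):

a = 9, b = 4, c = 1
log_b(a) = log_4(9) = 1.5850

Case 1: c = 1 < log_4(9) = 1.5850
T(n) = O(n^(log_4 9))

For T(n) = 9T(n/4) + O(n^1): log_4(9) = 1.5850. This is Case 1 of the Master Theorem (c < log_b(a), work dominated by leaves), giving O(n^(log_4 9)).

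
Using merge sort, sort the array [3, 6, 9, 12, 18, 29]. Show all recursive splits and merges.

Merge sort trace:

Split: [3, 6, 9, 12, 18, 29] -> [3, 6, 9] and [12, 18, 29]
  Split: [3, 6, 9] -> [3] and [6, 9]
    Split: [6, 9] -> [6] and [9]
    Merge: [6] + [9] -> [6, 9]
  Merge: [3] + [6, 9] -> [3, 6, 9]
  Split: [12, 18, 29] -> [12] and [18, 29]
    Split: [18, 29] -> [18] and [29]
    Merge: [18] + [29] -> [18, 29]
  Merge: [12] + [18, 29] -> [12, 18, 29]
Merge: [3, 6, 9] + [12, 18, 29] -> [3, 6, 9, 12, 18, 29]

Final sorted array: [3, 6, 9, 12, 18, 29]

The merge sort proceeds by recursively splitting the array and merging sorted halves.
After all merges, the sorted array is [3, 6, 9, 12, 18, 29].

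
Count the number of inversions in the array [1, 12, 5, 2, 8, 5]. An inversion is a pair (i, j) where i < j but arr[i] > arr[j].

Finding inversions in [1, 12, 5, 2, 8, 5]:

(1, 2): arr[1]=12 > arr[2]=5
(1, 3): arr[1]=12 > arr[3]=2
(1, 4): arr[1]=12 > arr[4]=8
(1, 5): arr[1]=12 > arr[5]=5
(2, 3): arr[2]=5 > arr[3]=2
(4, 5): arr[4]=8 > arr[5]=5

Total inversions: 6

The array has 6 inversion(s): (1,2), (1,3), (1,4), (1,5), (2,3), (4,5). Each pair (i,j) satisfies i < j and arr[i] > arr[j].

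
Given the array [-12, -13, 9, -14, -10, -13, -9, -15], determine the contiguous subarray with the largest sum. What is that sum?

Using Kadane's algorithm on [-12, -13, 9, -14, -10, -13, -9, -15]:

Scanning through the array:
Position 1 (value -13): max_ending_here = -13, max_so_far = -12
Position 2 (value 9): max_ending_here = 9, max_so_far = 9
Position 3 (value -14): max_ending_here = -5, max_so_far = 9
Position 4 (value -10): max_ending_here = -10, max_so_far = 9
Position 5 (value -13): max_ending_here = -13, max_so_far = 9
Position 6 (value -9): max_ending_here = -9, max_so_far = 9
Position 7 (value -15): max_ending_here = -15, max_so_far = 9

Maximum subarray: [9]
Maximum sum: 9

The maximum subarray is [9] with sum 9. This subarray runs from index 2 to index 2.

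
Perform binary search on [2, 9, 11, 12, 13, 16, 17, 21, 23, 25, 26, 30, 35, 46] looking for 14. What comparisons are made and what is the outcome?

Binary search for 14 in [2, 9, 11, 12, 13, 16, 17, 21, 23, 25, 26, 30, 35, 46]:

lo=0, hi=13, mid=6, arr[mid]=17 -> 17 > 14, search left half
lo=0, hi=5, mid=2, arr[mid]=11 -> 11 < 14, search right half
lo=3, hi=5, mid=4, arr[mid]=13 -> 13 < 14, search right half
lo=5, hi=5, mid=5, arr[mid]=16 -> 16 > 14, search left half
lo=5 > hi=4, target 14 not found

Binary search determines that 14 is not in the array after 4 comparisons. The search space was exhausted without finding the target.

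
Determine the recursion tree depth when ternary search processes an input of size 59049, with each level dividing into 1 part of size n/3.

For divide and conquer with division factor 3:

Problem sizes at each level:
Level 0: 59049
Level 1: 19683
Level 2: 6561
Level 3: 2187
Level 4: 729
Level 5: 243
Level 6: 81
Level 7: 27
Level 8: 9
Level 9: 3
Level 10: 1

The root is level 0 and the size-1 base case is level 10 (the tree spans levels 0 through 10, i.e. 11 levels counting the root), so the depth is the number of divisions: log_3(59049) = 10

The recursion tree depth is log_3(59049) = 10. At each level, the problem size is divided by 3, so it takes 10 divisions to reduce to a base case of size 1. The algorithm makes 1 recursive call at each level.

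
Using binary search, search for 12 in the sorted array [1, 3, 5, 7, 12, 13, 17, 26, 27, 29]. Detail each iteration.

Binary search for 12 in [1, 3, 5, 7, 12, 13, 17, 26, 27, 29]:

lo=0, hi=9, mid=4, arr[mid]=12 -> Found target at index 4!

Binary search finds 12 at index 4 after 1 comparisons. The search repeatedly halves the search space by comparing with the middle element.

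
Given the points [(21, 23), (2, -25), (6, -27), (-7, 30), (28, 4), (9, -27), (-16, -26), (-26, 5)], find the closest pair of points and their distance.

Computing all pairwise distances among 8 points:

d((21, 23), (2, -25)) = 51.6236
d((21, 23), (6, -27)) = 52.2015
d((21, 23), (-7, 30)) = 28.8617
d((21, 23), (28, 4)) = 20.2485
d((21, 23), (9, -27)) = 51.4198
d((21, 23), (-16, -26)) = 61.4003
d((21, 23), (-26, 5)) = 50.3289
d((2, -25), (6, -27)) = 4.4721
d((2, -25), (-7, 30)) = 55.7315
d((2, -25), (28, 4)) = 38.9487
d((2, -25), (9, -27)) = 7.2801
d((2, -25), (-16, -26)) = 18.0278
d((2, -25), (-26, 5)) = 41.0366
d((6, -27), (-7, 30)) = 58.4637
d((6, -27), (28, 4)) = 38.0132
d((6, -27), (9, -27)) = 3.0 <-- minimum
d((6, -27), (-16, -26)) = 22.0227
d((6, -27), (-26, 5)) = 45.2548
d((-7, 30), (28, 4)) = 43.6005
d((-7, 30), (9, -27)) = 59.203
d((-7, 30), (-16, -26)) = 56.7186
d((-7, 30), (-26, 5)) = 31.4006
d((28, 4), (9, -27)) = 36.3593
d((28, 4), (-16, -26)) = 53.2541
d((28, 4), (-26, 5)) = 54.0093
d((9, -27), (-16, -26)) = 25.02
d((9, -27), (-26, 5)) = 47.4236
d((-16, -26), (-26, 5)) = 32.573

Closest pair: (6, -27) and (9, -27) with distance 3.0

The closest pair is (6, -27) and (9, -27) with Euclidean distance 3.0. For 8 points, brute-force pairwise comparison is shown above. For large n, the divide-and-conquer algorithm (sort by x, recurse on halves, check the dividing strip) achieves O(n log n).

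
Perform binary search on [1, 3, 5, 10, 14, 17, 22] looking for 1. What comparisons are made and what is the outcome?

Binary search for 1 in [1, 3, 5, 10, 14, 17, 22]:

lo=0, hi=6, mid=3, arr[mid]=10 -> 10 > 1, search left half
lo=0, hi=2, mid=1, arr[mid]=3 -> 3 > 1, search left half
lo=0, hi=0, mid=0, arr[mid]=1 -> Found target at index 0!

Binary search finds 1 at index 0 after 3 comparisons. The search repeatedly halves the search space by comparing with the middle element.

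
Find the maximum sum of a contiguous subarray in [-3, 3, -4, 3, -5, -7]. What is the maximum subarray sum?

Using Kadane's algorithm on [-3, 3, -4, 3, -5, -7]:

Scanning through the array:
Position 1 (value 3): max_ending_here = 3, max_so_far = 3
Position 2 (value -4): max_ending_here = -1, max_so_far = 3
Position 3 (value 3): max_ending_here = 3, max_so_far = 3
Position 4 (value -5): max_ending_here = -2, max_so_far = 3
Position 5 (value -7): max_ending_here = -7, max_so_far = 3

Maximum subarray: [3]
Maximum sum: 3

The maximum subarray is [3] with sum 3. This subarray runs from index 1 to index 1.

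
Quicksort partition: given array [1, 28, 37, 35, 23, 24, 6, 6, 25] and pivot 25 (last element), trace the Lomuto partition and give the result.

Lomuto partition with pivot = 25:

Initial array: [1, 28, 37, 35, 23, 24, 6, 6, 25]

arr[0]=1 <= 25: swap with position 0, array becomes [1, 28, 37, 35, 23, 24, 6, 6, 25]
arr[1]=28 > 25: no swap
arr[2]=37 > 25: no swap
arr[3]=35 > 25: no swap
arr[4]=23 <= 25: swap with position 1, array becomes [1, 23, 37, 35, 28, 24, 6, 6, 25]
arr[5]=24 <= 25: swap with position 2, array becomes [1, 23, 24, 35, 28, 37, 6, 6, 25]
arr[6]=6 <= 25: swap with position 3, array becomes [1, 23, 24, 6, 28, 37, 35, 6, 25]
arr[7]=6 <= 25: swap with position 4, array becomes [1, 23, 24, 6, 6, 37, 35, 28, 25]

Place pivot at position 5: [1, 23, 24, 6, 6, 25, 35, 28, 37]
Pivot position: 5

After partitioning with pivot 25, the array becomes [1, 23, 24, 6, 6, 25, 35, 28, 37]. The pivot is placed at index 5. All elements to the left of the pivot are <= 25, and all elements to the right are > 25.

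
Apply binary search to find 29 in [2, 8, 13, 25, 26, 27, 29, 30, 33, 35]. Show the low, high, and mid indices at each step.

Binary search for 29 in [2, 8, 13, 25, 26, 27, 29, 30, 33, 35]:

lo=0, hi=9, mid=4, arr[mid]=26 -> 26 < 29, search right half
lo=5, hi=9, mid=7, arr[mid]=30 -> 30 > 29, search left half
lo=5, hi=6, mid=5, arr[mid]=27 -> 27 < 29, search right half
lo=6, hi=6, mid=6, arr[mid]=29 -> Found target at index 6!

Binary search finds 29 at index 6 after 4 comparisons. The search repeatedly halves the search space by comparing with the middle element.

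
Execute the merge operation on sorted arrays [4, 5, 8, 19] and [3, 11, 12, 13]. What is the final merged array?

Merging process:

Compare 4 vs 3: take 3 from right. Merged: [3]
Compare 4 vs 11: take 4 from left. Merged: [3, 4]
Compare 5 vs 11: take 5 from left. Merged: [3, 4, 5]
Compare 8 vs 11: take 8 from left. Merged: [3, 4, 5, 8]
Compare 19 vs 11: take 11 from right. Merged: [3, 4, 5, 8, 11]
Compare 19 vs 12: take 12 from right. Merged: [3, 4, 5, 8, 11, 12]
Compare 19 vs 13: take 13 from right. Merged: [3, 4, 5, 8, 11, 12, 13]
Append remaining from left: [19]. Merged: [3, 4, 5, 8, 11, 12, 13, 19]

Final merged array: [3, 4, 5, 8, 11, 12, 13, 19]
Total comparisons: 7

The merged array is [3, 4, 5, 8, 11, 12, 13, 19], requiring 7 comparisons. The merge step runs in O(n) time where n is the total number of elements.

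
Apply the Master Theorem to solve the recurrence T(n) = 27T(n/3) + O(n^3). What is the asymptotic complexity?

Master Theorem for T(n) = 27T(n/3) + O(n^3):

a = 27, b = 3, c = 3
log_b(a) = log_3(27) = 3.0000

Case 2: c = 3 = log_3(27) = 3.0000
T(n) = O(n^3 log n) = O(n^3 log n)

For T(n) = 27T(n/3) + O(n^3): log_3(27) = 3.0000. This is Case 2 of the Master Theorem (c = log_b(a), equal work at all levels), giving O(n^3 log n).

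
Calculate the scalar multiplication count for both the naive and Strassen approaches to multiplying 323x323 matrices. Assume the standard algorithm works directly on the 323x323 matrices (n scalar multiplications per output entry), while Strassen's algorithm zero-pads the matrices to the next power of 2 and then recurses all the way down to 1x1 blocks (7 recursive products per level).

Matrix multiplication for 323x323 matrices:

Strassen's algorithm requires power-of-2 dimensions. Pad 323x323 to 512x512 (next power of 2).

Standard algorithm: 323^3 = 33698267 multiplications
Strassen's algorithm: 7^(log2(512)) = 7^9 = 40353607 multiplications
Difference: 33698267 - 40353607 = -6655340 (Strassen uses MORE here due to padding overhead — for small or just-over-power-of-2 n, padding can outweigh the per-level savings)

Standard: 33698267 multiplications (323^3). Strassen: 40353607 multiplications (7^9, after padding to 512x512). Strassen reduces 8 recursive multiplications to 7 at each level.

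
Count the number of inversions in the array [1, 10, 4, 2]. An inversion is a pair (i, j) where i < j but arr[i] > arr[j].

Finding inversions in [1, 10, 4, 2]:

(1, 2): arr[1]=10 > arr[2]=4
(1, 3): arr[1]=10 > arr[3]=2
(2, 3): arr[2]=4 > arr[3]=2

Total inversions: 3

The array has 3 inversion(s): (1,2), (1,3), (2,3). Each pair (i,j) satisfies i < j and arr[i] > arr[j].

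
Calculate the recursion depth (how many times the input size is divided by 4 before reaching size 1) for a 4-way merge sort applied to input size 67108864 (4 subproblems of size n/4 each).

For divide and conquer with division factor 4:

Problem sizes at each level:
Level 0: 67108864
Level 1: 16777216
Level 2: 4194304
Level 3: 1048576
Level 4: 262144
Level 5: 65536
Level 6: 16384
Level 7: 4096
Level 8: 1024
Level 9: 256
Level 10: 64
Level 11: 16
Level 12: 4
Level 13: 1

The root is level 0 and the size-1 base case is level 13 (the tree spans levels 0 through 13, i.e. 14 levels counting the root), so the depth is the number of divisions: log_4(67108864) = 13

The recursion tree depth is log_4(67108864) = 13. At each level, the problem size is divided by 4, so it takes 13 divisions to reduce to a base case of size 1. The algorithm makes 4 recursive calls at each level.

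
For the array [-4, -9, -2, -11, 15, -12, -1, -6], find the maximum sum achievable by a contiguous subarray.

Using Kadane's algorithm on [-4, -9, -2, -11, 15, -12, -1, -6]:

Scanning through the array:
Position 1 (value -9): max_ending_here = -9, max_so_far = -4
Position 2 (value -2): max_ending_here = -2, max_so_far = -2
Position 3 (value -11): max_ending_here = -11, max_so_far = -2
Position 4 (value 15): max_ending_here = 15, max_so_far = 15
Position 5 (value -12): max_ending_here = 3, max_so_far = 15
Position 6 (value -1): max_ending_here = 2, max_so_far = 15
Position 7 (value -6): max_ending_here = -4, max_so_far = 15

Maximum subarray: [15]
Maximum sum: 15

The maximum subarray is [15] with sum 15. This subarray runs from index 4 to index 4.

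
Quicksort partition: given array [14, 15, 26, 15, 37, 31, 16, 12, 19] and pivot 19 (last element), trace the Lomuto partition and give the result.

Lomuto partition with pivot = 19:

Initial array: [14, 15, 26, 15, 37, 31, 16, 12, 19]

arr[0]=14 <= 19: swap with position 0, array becomes [14, 15, 26, 15, 37, 31, 16, 12, 19]
arr[1]=15 <= 19: swap with position 1, array becomes [14, 15, 26, 15, 37, 31, 16, 12, 19]
arr[2]=26 > 19: no swap
arr[3]=15 <= 19: swap with position 2, array becomes [14, 15, 15, 26, 37, 31, 16, 12, 19]
arr[4]=37 > 19: no swap
arr[5]=31 > 19: no swap
arr[6]=16 <= 19: swap with position 3, array becomes [14, 15, 15, 16, 37, 31, 26, 12, 19]
arr[7]=12 <= 19: swap with position 4, array becomes [14, 15, 15, 16, 12, 31, 26, 37, 19]

Place pivot at position 5: [14, 15, 15, 16, 12, 19, 26, 37, 31]
Pivot position: 5

After partitioning with pivot 19, the array becomes [14, 15, 15, 16, 12, 19, 26, 37, 31]. The pivot is placed at index 5. All elements to the left of the pivot are <= 19, and all elements to the right are > 19.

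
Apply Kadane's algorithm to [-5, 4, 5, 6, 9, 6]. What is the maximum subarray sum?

Using Kadane's algorithm on [-5, 4, 5, 6, 9, 6]:

Scanning through the array:
Position 1 (value 4): max_ending_here = 4, max_so_far = 4
Position 2 (value 5): max_ending_here = 9, max_so_far = 9
Position 3 (value 6): max_ending_here = 15, max_so_far = 15
Position 4 (value 9): max_ending_here = 24, max_so_far = 24
Position 5 (value 6): max_ending_here = 30, max_so_far = 30

Maximum subarray: [4, 5, 6, 9, 6]
Maximum sum: 30

The maximum subarray is [4, 5, 6, 9, 6] with sum 30. This subarray runs from index 1 to index 5.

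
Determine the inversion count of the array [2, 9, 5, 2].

Finding inversions in [2, 9, 5, 2]:

(1, 2): arr[1]=9 > arr[2]=5
(1, 3): arr[1]=9 > arr[3]=2
(2, 3): arr[2]=5 > arr[3]=2

Total inversions: 3

The array has 3 inversion(s): (1,2), (1,3), (2,3). Each pair (i,j) satisfies i < j and arr[i] > arr[j].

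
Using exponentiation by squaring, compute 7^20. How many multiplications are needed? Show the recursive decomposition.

Computing 7^20 by squaring (build up from 7^1; each line after the first costs one multiplication):

7^1 = 7
7^2 = (7^1)^2 = 7^2 = 49
7^4 = (7^2)^2 = 49^2 = 2401
7^5 = 7 * 7^4 = 7 * 2401 = 16807
7^10 = (7^5)^2 = 16807^2 = 282475249
7^20 = (7^10)^2 = 282475249^2 = 79792266297612001

Result: 79792266297612001
Multiplications needed: 5 (5 lines after 7^1)

7^20 = 79792266297612001. Using exponentiation by squaring, this requires 5 multiplications. The key idea: if the exponent is even, square the half-power; if odd, multiply by the base once.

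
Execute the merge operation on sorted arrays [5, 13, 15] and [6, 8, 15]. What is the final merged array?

Merging process:

Compare 5 vs 6: take 5 from left. Merged: [5]
Compare 13 vs 6: take 6 from right. Merged: [5, 6]
Compare 13 vs 8: take 8 from right. Merged: [5, 6, 8]
Compare 13 vs 15: take 13 from left. Merged: [5, 6, 8, 13]
Compare 15 vs 15: take 15 from left. Merged: [5, 6, 8, 13, 15]
Append remaining from right: [15]. Merged: [5, 6, 8, 13, 15, 15]

Final merged array: [5, 6, 8, 13, 15, 15]
Total comparisons: 5

The merged array is [5, 6, 8, 13, 15, 15], requiring 5 comparisons. The merge step runs in O(n) time where n is the total number of elements.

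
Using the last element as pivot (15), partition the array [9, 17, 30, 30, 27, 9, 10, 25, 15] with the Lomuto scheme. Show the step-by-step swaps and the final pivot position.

Lomuto partition with pivot = 15:

Initial array: [9, 17, 30, 30, 27, 9, 10, 25, 15]

arr[0]=9 <= 15: swap with position 0, array becomes [9, 17, 30, 30, 27, 9, 10, 25, 15]
arr[1]=17 > 15: no swap
arr[2]=30 > 15: no swap
arr[3]=30 > 15: no swap
arr[4]=27 > 15: no swap
arr[5]=9 <= 15: swap with position 1, array becomes [9, 9, 30, 30, 27, 17, 10, 25, 15]
arr[6]=10 <= 15: swap with position 2, array becomes [9, 9, 10, 30, 27, 17, 30, 25, 15]
arr[7]=25 > 15: no swap

Place pivot at position 3: [9, 9, 10, 15, 27, 17, 30, 25, 30]
Pivot position: 3

After partitioning with pivot 15, the array becomes [9, 9, 10, 15, 27, 17, 30, 25, 30]. The pivot is placed at index 3. All elements to the left of the pivot are <= 15, and all elements to the right are > 15.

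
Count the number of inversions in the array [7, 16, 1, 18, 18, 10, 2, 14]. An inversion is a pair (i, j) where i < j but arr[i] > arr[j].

Finding inversions in [7, 16, 1, 18, 18, 10, 2, 14]:

(0, 2): arr[0]=7 > arr[2]=1
(0, 6): arr[0]=7 > arr[6]=2
(1, 2): arr[1]=16 > arr[2]=1
(1, 5): arr[1]=16 > arr[5]=10
(1, 6): arr[1]=16 > arr[6]=2
(1, 7): arr[1]=16 > arr[7]=14
(3, 5): arr[3]=18 > arr[5]=10
(3, 6): arr[3]=18 > arr[6]=2
(3, 7): arr[3]=18 > arr[7]=14
(4, 5): arr[4]=18 > arr[5]=10
(4, 6): arr[4]=18 > arr[6]=2
(4, 7): arr[4]=18 > arr[7]=14
(5, 6): arr[5]=10 > arr[6]=2

Total inversions: 13

The array has 13 inversion(s): (0,2), (0,6), (1,2), (1,5), (1,6), (1,7), (3,5), (3,6), (3,7), (4,5), (4,6), (4,7), (5,6). Each pair (i,j) satisfies i < j and arr[i] > arr[j].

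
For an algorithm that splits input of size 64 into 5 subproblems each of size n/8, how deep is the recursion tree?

For divide and conquer with division factor 8:

Problem sizes at each level:
Level 0: 64
Level 1: 8
Level 2: 1

The root is level 0 and the size-1 base case is level 2 (the tree spans levels 0 through 2, i.e. 3 levels counting the root), so the depth is the number of divisions: log_8(64) = 2

The recursion tree depth is log_8(64) = 2. At each level, the problem size is divided by 8, so it takes 2 divisions to reduce to a base case of size 1. The algorithm makes 5 recursive calls at each level.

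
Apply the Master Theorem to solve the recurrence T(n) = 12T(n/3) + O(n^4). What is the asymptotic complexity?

Master Theorem for T(n) = 12T(n/3) + O(n^4):

a = 12, b = 3, c = 4
log_b(a) = log_3(12) = 2.2619

Case 3: c = 4 > log_3(12) = 2.2619
T(n) = O(n^4) = O(n^4)

For T(n) = 12T(n/3) + O(n^4): log_3(12) = 2.2619. This is Case 3 of the Master Theorem (c > log_b(a), work dominated by root), giving O(n^4).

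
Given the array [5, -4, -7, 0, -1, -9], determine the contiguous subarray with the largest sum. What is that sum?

Using Kadane's algorithm on [5, -4, -7, 0, -1, -9]:

Scanning through the array:
Position 1 (value -4): max_ending_here = 1, max_so_far = 5
Position 2 (value -7): max_ending_here = -6, max_so_far = 5
Position 3 (value 0): max_ending_here = 0, max_so_far = 5
Position 4 (value -1): max_ending_here = -1, max_so_far = 5
Position 5 (value -9): max_ending_here = -9, max_so_far = 5

Maximum subarray: [5]
Maximum sum: 5

The maximum subarray is [5] with sum 5. This subarray runs from index 0 to index 0.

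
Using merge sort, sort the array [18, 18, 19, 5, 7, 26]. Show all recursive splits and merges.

Merge sort trace:

Split: [18, 18, 19, 5, 7, 26] -> [18, 18, 19] and [5, 7, 26]
  Split: [18, 18, 19] -> [18] and [18, 19]
    Split: [18, 19] -> [18] and [19]
    Merge: [18] + [19] -> [18, 19]
  Merge: [18] + [18, 19] -> [18, 18, 19]
  Split: [5, 7, 26] -> [5] and [7, 26]
    Split: [7, 26] -> [7] and [26]
    Merge: [7] + [26] -> [7, 26]
  Merge: [5] + [7, 26] -> [5, 7, 26]
Merge: [18, 18, 19] + [5, 7, 26] -> [5, 7, 18, 18, 19, 26]

Final sorted array: [5, 7, 18, 18, 19, 26]

The merge sort proceeds by recursively splitting the array and merging sorted halves.
After all merges, the sorted array is [5, 7, 18, 18, 19, 26].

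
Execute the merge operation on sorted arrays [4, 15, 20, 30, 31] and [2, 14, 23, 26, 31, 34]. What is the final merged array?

Merging process:

Compare 4 vs 2: take 2 from right. Merged: [2]
Compare 4 vs 14: take 4 from left. Merged: [2, 4]
Compare 15 vs 14: take 14 from right. Merged: [2, 4, 14]
Compare 15 vs 23: take 15 from left. Merged: [2, 4, 14, 15]
Compare 20 vs 23: take 20 from left. Merged: [2, 4, 14, 15, 20]
Compare 30 vs 23: take 23 from right. Merged: [2, 4, 14, 15, 20, 23]
Compare 30 vs 26: take 26 from right. Merged: [2, 4, 14, 15, 20, 23, 26]
Compare 30 vs 31: take 30 from left. Merged: [2, 4, 14, 15, 20, 23, 26, 30]
Compare 31 vs 31: take 31 from left. Merged: [2, 4, 14, 15, 20, 23, 26, 30, 31]
Append remaining from right: [31, 34]. Merged: [2, 4, 14, 15, 20, 23, 26, 30, 31, 31, 34]

Final merged array: [2, 4, 14, 15, 20, 23, 26, 30, 31, 31, 34]
Total comparisons: 9

The merged array is [2, 4, 14, 15, 20, 23, 26, 30, 31, 31, 34], requiring 9 comparisons. The merge step runs in O(n) time where n is the total number of elements.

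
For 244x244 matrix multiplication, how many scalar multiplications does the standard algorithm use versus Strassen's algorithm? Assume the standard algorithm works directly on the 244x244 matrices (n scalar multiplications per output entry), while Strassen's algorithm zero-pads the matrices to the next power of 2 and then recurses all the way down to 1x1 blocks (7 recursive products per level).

Matrix multiplication for 244x244 matrices:

Strassen's algorithm requires power-of-2 dimensions. Pad 244x244 to 256x256 (next power of 2).

Standard algorithm: 244^3 = 14526784 multiplications
Strassen's algorithm: 7^(log2(256)) = 7^8 = 5764801 multiplications
Savings: 14526784 - 5764801 = 8761983 multiplications

Standard: 14526784 multiplications (244^3). Strassen: 5764801 multiplications (7^8, after padding to 256x256). Strassen reduces 8 recursive multiplications to 7 at each level.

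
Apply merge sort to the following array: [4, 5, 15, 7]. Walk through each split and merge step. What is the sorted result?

Merge sort trace:

Split: [4, 5, 15, 7] -> [4, 5] and [15, 7]
  Split: [4, 5] -> [4] and [5]
  Merge: [4] + [5] -> [4, 5]
  Split: [15, 7] -> [15] and [7]
  Merge: [15] + [7] -> [7, 15]
Merge: [4, 5] + [7, 15] -> [4, 5, 7, 15]

Final sorted array: [4, 5, 7, 15]

The merge sort proceeds by recursively splitting the array and merging sorted halves.
After all merges, the sorted array is [4, 5, 7, 15].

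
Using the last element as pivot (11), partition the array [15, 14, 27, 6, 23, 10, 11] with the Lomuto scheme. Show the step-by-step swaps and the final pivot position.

Lomuto partition with pivot = 11:

Initial array: [15, 14, 27, 6, 23, 10, 11]

arr[0]=15 > 11: no swap
arr[1]=14 > 11: no swap
arr[2]=27 > 11: no swap
arr[3]=6 <= 11: swap with position 0, array becomes [6, 14, 27, 15, 23, 10, 11]
arr[4]=23 > 11: no swap
arr[5]=10 <= 11: swap with position 1, array becomes [6, 10, 27, 15, 23, 14, 11]

Place pivot at position 2: [6, 10, 11, 15, 23, 14, 27]
Pivot position: 2

After partitioning with pivot 11, the array becomes [6, 10, 11, 15, 23, 14, 27]. The pivot is placed at index 2. All elements to the left of the pivot are <= 11, and all elements to the right are > 11.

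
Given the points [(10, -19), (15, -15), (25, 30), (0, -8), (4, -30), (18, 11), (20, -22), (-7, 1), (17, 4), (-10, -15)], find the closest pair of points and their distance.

Computing all pairwise distances among 10 points:

d((10, -19), (15, -15)) = 6.4031 <-- minimum
d((10, -19), (25, 30)) = 51.2445
d((10, -19), (0, -8)) = 14.8661
d((10, -19), (4, -30)) = 12.53
d((10, -19), (18, 11)) = 31.0483
d((10, -19), (20, -22)) = 10.4403
d((10, -19), (-7, 1)) = 26.2488
d((10, -19), (17, 4)) = 24.0416
d((10, -19), (-10, -15)) = 20.3961
d((15, -15), (25, 30)) = 46.0977
d((15, -15), (0, -8)) = 16.5529
d((15, -15), (4, -30)) = 18.6011
d((15, -15), (18, 11)) = 26.1725
d((15, -15), (20, -22)) = 8.6023
d((15, -15), (-7, 1)) = 27.2029
d((15, -15), (17, 4)) = 19.105
d((15, -15), (-10, -15)) = 25.0
d((25, 30), (0, -8)) = 45.4863
d((25, 30), (4, -30)) = 63.5689
d((25, 30), (18, 11)) = 20.2485
d((25, 30), (20, -22)) = 52.2398
d((25, 30), (-7, 1)) = 43.1856
d((25, 30), (17, 4)) = 27.2029
d((25, 30), (-10, -15)) = 57.0088
d((0, -8), (4, -30)) = 22.3607
d((0, -8), (18, 11)) = 26.1725
d((0, -8), (20, -22)) = 24.4131
d((0, -8), (-7, 1)) = 11.4018
d((0, -8), (17, 4)) = 20.8087
d((0, -8), (-10, -15)) = 12.2066
d((4, -30), (18, 11)) = 43.3244
d((4, -30), (20, -22)) = 17.8885
d((4, -30), (-7, 1)) = 32.8938
d((4, -30), (17, 4)) = 36.4005
d((4, -30), (-10, -15)) = 20.5183
d((18, 11), (20, -22)) = 33.0606
d((18, 11), (-7, 1)) = 26.9258
d((18, 11), (17, 4)) = 7.0711
d((18, 11), (-10, -15)) = 38.2099
d((20, -22), (-7, 1)) = 35.4683
d((20, -22), (17, 4)) = 26.1725
d((20, -22), (-10, -15)) = 30.8058
d((-7, 1), (17, 4)) = 24.1868
d((-7, 1), (-10, -15)) = 16.2788
d((17, 4), (-10, -15)) = 33.0151

Closest pair: (10, -19) and (15, -15) with distance 6.4031

The closest pair is (10, -19) and (15, -15) with Euclidean distance 6.4031. For 10 points, brute-force pairwise comparison is shown above. For large n, the divide-and-conquer algorithm (sort by x, recurse on halves, check the dividing strip) achieves O(n log n).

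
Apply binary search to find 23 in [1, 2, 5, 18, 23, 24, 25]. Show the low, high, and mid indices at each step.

Binary search for 23 in [1, 2, 5, 18, 23, 24, 25]:

lo=0, hi=6, mid=3, arr[mid]=18 -> 18 < 23, search right half
lo=4, hi=6, mid=5, arr[mid]=24 -> 24 > 23, search left half
lo=4, hi=4, mid=4, arr[mid]=23 -> Found target at index 4!

Binary search finds 23 at index 4 after 3 comparisons. The search repeatedly halves the search space by comparing with the middle element.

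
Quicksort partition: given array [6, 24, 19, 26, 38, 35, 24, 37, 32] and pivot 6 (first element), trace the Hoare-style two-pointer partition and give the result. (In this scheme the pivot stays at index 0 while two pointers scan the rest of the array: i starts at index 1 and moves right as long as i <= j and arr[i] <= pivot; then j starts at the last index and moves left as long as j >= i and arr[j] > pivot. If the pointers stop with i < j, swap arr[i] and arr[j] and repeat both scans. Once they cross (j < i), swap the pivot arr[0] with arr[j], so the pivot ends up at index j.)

Hoare-style two-pointer partition with pivot = 6:

Initial array: [6, 24, 19, 26, 38, 35, 24, 37, 32]

Pointers start at i = 1, j = 8.
i ends at 1, j ends at 0: the pointers have crossed (j < i), so scanning stops.

j = 0, so swapping arr[0] with arr[j] leaves the pivot at position 0: [6, 24, 19, 26, 38, 35, 24, 37, 32]
Pivot position: 0

After partitioning with pivot 6, the array becomes [6, 24, 19, 26, 38, 35, 24, 37, 32]. The pivot is placed at index 0. All elements to the left of the pivot are <= 6, and all elements to the right are > 6.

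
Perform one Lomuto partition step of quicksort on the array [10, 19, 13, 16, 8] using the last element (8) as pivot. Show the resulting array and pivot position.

Lomuto partition with pivot = 8:

Initial array: [10, 19, 13, 16, 8]

arr[0]=10 > 8: no swap
arr[1]=19 > 8: no swap
arr[2]=13 > 8: no swap
arr[3]=16 > 8: no swap

Place pivot at position 0: [8, 19, 13, 16, 10]
Pivot position: 0

After partitioning with pivot 8, the array becomes [8, 19, 13, 16, 10]. The pivot is placed at index 0. All elements to the left of the pivot are <= 8, and all elements to the right are > 8.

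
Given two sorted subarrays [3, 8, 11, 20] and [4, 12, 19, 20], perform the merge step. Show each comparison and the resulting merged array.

Merging process:

Compare 3 vs 4: take 3 from left. Merged: [3]
Compare 8 vs 4: take 4 from right. Merged: [3, 4]
Compare 8 vs 12: take 8 from left. Merged: [3, 4, 8]
Compare 11 vs 12: take 11 from left. Merged: [3, 4, 8, 11]
Compare 20 vs 12: take 12 from right. Merged: [3, 4, 8, 11, 12]
Compare 20 vs 19: take 19 from right. Merged: [3, 4, 8, 11, 12, 19]
Compare 20 vs 20: take 20 from left. Merged: [3, 4, 8, 11, 12, 19, 20]
Append remaining from right: [20]. Merged: [3, 4, 8, 11, 12, 19, 20, 20]

Final merged array: [3, 4, 8, 11, 12, 19, 20, 20]
Total comparisons: 7

The merged array is [3, 4, 8, 11, 12, 19, 20, 20], requiring 7 comparisons. The merge step runs in O(n) time where n is the total number of elements.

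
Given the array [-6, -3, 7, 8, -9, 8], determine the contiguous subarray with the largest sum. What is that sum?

Using Kadane's algorithm on [-6, -3, 7, 8, -9, 8]:

Scanning through the array:
Position 1 (value -3): max_ending_here = -3, max_so_far = -3
Position 2 (value 7): max_ending_here = 7, max_so_far = 7
Position 3 (value 8): max_ending_here = 15, max_so_far = 15
Position 4 (value -9): max_ending_here = 6, max_so_far = 15
Position 5 (value 8): max_ending_here = 14, max_so_far = 15

Maximum subarray: [7, 8]
Maximum sum: 15

The maximum subarray is [7, 8] with sum 15. This subarray runs from index 2 to index 3.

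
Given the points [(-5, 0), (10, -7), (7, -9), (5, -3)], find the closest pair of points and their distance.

Computing all pairwise distances among 4 points:

d((-5, 0), (10, -7)) = 16.5529
d((-5, 0), (7, -9)) = 15.0
d((-5, 0), (5, -3)) = 10.4403
d((10, -7), (7, -9)) = 3.6056 <-- minimum
d((10, -7), (5, -3)) = 6.4031
d((7, -9), (5, -3)) = 6.3246

Closest pair: (10, -7) and (7, -9) with distance 3.6056

The closest pair is (10, -7) and (7, -9) with Euclidean distance 3.6056. For 4 points, brute-force pairwise comparison is shown above. For large n, the divide-and-conquer algorithm (sort by x, recurse on halves, check the dividing strip) achieves O(n log n).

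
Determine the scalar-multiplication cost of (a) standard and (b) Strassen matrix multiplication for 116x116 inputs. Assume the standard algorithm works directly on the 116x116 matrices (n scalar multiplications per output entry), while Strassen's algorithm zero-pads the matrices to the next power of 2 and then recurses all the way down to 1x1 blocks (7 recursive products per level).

Matrix multiplication for 116x116 matrices:

Strassen's algorithm requires power-of-2 dimensions. Pad 116x116 to 128x128 (next power of 2).

Standard algorithm: 116^3 = 1560896 multiplications
Strassen's algorithm: 7^(log2(128)) = 7^7 = 823543 multiplications
Savings: 1560896 - 823543 = 737353 multiplications

Standard: 1560896 multiplications (116^3). Strassen: 823543 multiplications (7^7, after padding to 128x128). Strassen reduces 8 recursive multiplications to 7 at each level.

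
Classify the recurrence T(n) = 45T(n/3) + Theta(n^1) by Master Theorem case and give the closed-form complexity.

Master Theorem for T(n) = 45T(n/3) + O(n^1):

a = 45, b = 3, c = 1
log_b(a) = log_3(45) = 3.4650

Case 1: c = 1 < log_3(45) = 3.4650
T(n) = O(n^(log_3 45))

For T(n) = 45T(n/3) + O(n^1): log_3(45) = 3.4650. This is Case 1 of the Master Theorem (c < log_b(a), work dominated by leaves), giving O(n^(log_3 45)).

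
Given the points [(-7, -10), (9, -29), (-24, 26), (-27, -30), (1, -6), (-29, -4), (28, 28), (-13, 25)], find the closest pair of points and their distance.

Computing all pairwise distances among 8 points:

d((-7, -10), (9, -29)) = 24.8395
d((-7, -10), (-24, 26)) = 39.8121
d((-7, -10), (-27, -30)) = 28.2843
d((-7, -10), (1, -6)) = 8.9443 <-- minimum
d((-7, -10), (-29, -4)) = 22.8035
d((-7, -10), (28, 28)) = 51.6624
d((-7, -10), (-13, 25)) = 35.5106
d((9, -29), (-24, 26)) = 64.1405
d((9, -29), (-27, -30)) = 36.0139
d((9, -29), (1, -6)) = 24.3516
d((9, -29), (-29, -4)) = 45.4863
d((9, -29), (28, 28)) = 60.0833
d((9, -29), (-13, 25)) = 58.3095
d((-24, 26), (-27, -30)) = 56.0803
d((-24, 26), (1, -6)) = 40.6079
d((-24, 26), (-29, -4)) = 30.4138
d((-24, 26), (28, 28)) = 52.0384
d((-24, 26), (-13, 25)) = 11.0454
d((-27, -30), (1, -6)) = 36.8782
d((-27, -30), (-29, -4)) = 26.0768
d((-27, -30), (28, 28)) = 79.9312
d((-27, -30), (-13, 25)) = 56.7539
d((1, -6), (-29, -4)) = 30.0666
d((1, -6), (28, 28)) = 43.4166
d((1, -6), (-13, 25)) = 34.0147
d((-29, -4), (28, 28)) = 65.3682
d((-29, -4), (-13, 25)) = 33.121
d((28, 28), (-13, 25)) = 41.1096

Closest pair: (-7, -10) and (1, -6) with distance 8.9443

The closest pair is (-7, -10) and (1, -6) with Euclidean distance 8.9443. For 8 points, brute-force pairwise comparison is shown above. For large n, the divide-and-conquer algorithm (sort by x, recurse on halves, check the dividing strip) achieves O(n log n).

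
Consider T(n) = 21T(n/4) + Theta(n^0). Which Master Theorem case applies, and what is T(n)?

Master Theorem for T(n) = 21T(n/4) + O(n^0):

a = 21, b = 4, c = 0
log_b(a) = log_4(21) = 2.1962

Case 1: c = 0 < log_4(21) = 2.1962
T(n) = O(n^(log_4 21))

For T(n) = 21T(n/4) + O(n^0): log_4(21) = 2.1962. This is Case 1 of the Master Theorem (c < log_b(a), work dominated by leaves), giving O(n^(log_4 21)).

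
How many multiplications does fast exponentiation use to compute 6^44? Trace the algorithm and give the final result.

Computing 6^44 by squaring (build up from 6^1; each line after the first costs one multiplication):

6^1 = 6
6^2 = (6^1)^2 = 6^2 = 36
6^4 = (6^2)^2 = 36^2 = 1296
6^5 = 6 * 6^4 = 6 * 1296 = 7776
6^10 = (6^5)^2 = 7776^2 = 60466176
6^11 = 6 * 6^10 = 6 * 60466176 = 362797056
6^22 = (6^11)^2 = 362797056^2 = 131621703842267136
6^44 = (6^22)^2 = 131621703842267136^2 = 17324272922341479351919144385642496

Result: 17324272922341479351919144385642496
Multiplications needed: 7 (7 lines after 6^1)

6^44 = 17324272922341479351919144385642496. Using exponentiation by squaring, this requires 7 multiplications. The key idea: if the exponent is even, square the half-power; if odd, multiply by the base once.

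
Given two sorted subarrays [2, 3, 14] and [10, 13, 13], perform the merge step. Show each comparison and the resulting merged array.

Merging process:

Compare 2 vs 10: take 2 from left. Merged: [2]
Compare 3 vs 10: take 3 from left. Merged: [2, 3]
Compare 14 vs 10: take 10 from right. Merged: [2, 3, 10]
Compare 14 vs 13: take 13 from right. Merged: [2, 3, 10, 13]
Compare 14 vs 13: take 13 from right. Merged: [2, 3, 10, 13, 13]
Append remaining from left: [14]. Merged: [2, 3, 10, 13, 13, 14]

Final merged array: [2, 3, 10, 13, 13, 14]
Total comparisons: 5

The merged array is [2, 3, 10, 13, 13, 14], requiring 5 comparisons. The merge step runs in O(n) time where n is the total number of elements.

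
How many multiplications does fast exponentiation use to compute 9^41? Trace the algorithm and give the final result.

Computing 9^41 by squaring (build up from 9^1; each line after the first costs one multiplication):

9^1 = 9
9^2 = (9^1)^2 = 9^2 = 81
9^4 = (9^2)^2 = 81^2 = 6561
9^5 = 9 * 9^4 = 9 * 6561 = 59049
9^10 = (9^5)^2 = 59049^2 = 3486784401
9^20 = (9^10)^2 = 3486784401^2 = 12157665459056928801
9^40 = (9^20)^2 = 12157665459056928801^2 = 147808829414345923316083210206383297601
9^41 = 9 * 9^40 = 9 * 147808829414345923316083210206383297601 = 1330279464729113309844748891857449678409

Result: 1330279464729113309844748891857449678409
Multiplications needed: 7 (7 lines after 9^1)

9^41 = 1330279464729113309844748891857449678409. Using exponentiation by squaring, this requires 7 multiplications. The key idea: if the exponent is even, square the half-power; if odd, multiply by the base once.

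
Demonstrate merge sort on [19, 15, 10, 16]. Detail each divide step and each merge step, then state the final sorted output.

Merge sort trace:

Split: [19, 15, 10, 16] -> [19, 15] and [10, 16]
  Split: [19, 15] -> [19] and [15]
  Merge: [19] + [15] -> [15, 19]
  Split: [10, 16] -> [10] and [16]
  Merge: [10] + [16] -> [10, 16]
Merge: [15, 19] + [10, 16] -> [10, 15, 16, 19]

Final sorted array: [10, 15, 16, 19]

The merge sort proceeds by recursively splitting the array and merging sorted halves.
After all merges, the sorted array is [10, 15, 16, 19].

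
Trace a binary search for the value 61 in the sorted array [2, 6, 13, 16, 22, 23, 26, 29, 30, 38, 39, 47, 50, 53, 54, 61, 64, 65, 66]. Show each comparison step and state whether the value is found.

Binary search for 61 in [2, 6, 13, 16, 22, 23, 26, 29, 30, 38, 39, 47, 50, 53, 54, 61, 64, 65, 66]:

lo=0, hi=18, mid=9, arr[mid]=38 -> 38 < 61, search right half
lo=10, hi=18, mid=14, arr[mid]=54 -> 54 < 61, search right half
lo=15, hi=18, mid=16, arr[mid]=64 -> 64 > 61, search left half
lo=15, hi=15, mid=15, arr[mid]=61 -> Found target at index 15!

Binary search finds 61 at index 15 after 4 comparisons. The search repeatedly halves the search space by comparing with the middle element.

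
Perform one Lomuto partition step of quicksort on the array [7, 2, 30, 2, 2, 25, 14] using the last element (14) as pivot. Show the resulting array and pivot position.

Lomuto partition with pivot = 14:

Initial array: [7, 2, 30, 2, 2, 25, 14]

arr[0]=7 <= 14: swap with position 0, array becomes [7, 2, 30, 2, 2, 25, 14]
arr[1]=2 <= 14: swap with position 1, array becomes [7, 2, 30, 2, 2, 25, 14]
arr[2]=30 > 14: no swap
arr[3]=2 <= 14: swap with position 2, array becomes [7, 2, 2, 30, 2, 25, 14]
arr[4]=2 <= 14: swap with position 3, array becomes [7, 2, 2, 2, 30, 25, 14]
arr[5]=25 > 14: no swap

Place pivot at position 4: [7, 2, 2, 2, 14, 25, 30]
Pivot position: 4

After partitioning with pivot 14, the array becomes [7, 2, 2, 2, 14, 25, 30]. The pivot is placed at index 4. All elements to the left of the pivot are <= 14, and all elements to the right are > 14.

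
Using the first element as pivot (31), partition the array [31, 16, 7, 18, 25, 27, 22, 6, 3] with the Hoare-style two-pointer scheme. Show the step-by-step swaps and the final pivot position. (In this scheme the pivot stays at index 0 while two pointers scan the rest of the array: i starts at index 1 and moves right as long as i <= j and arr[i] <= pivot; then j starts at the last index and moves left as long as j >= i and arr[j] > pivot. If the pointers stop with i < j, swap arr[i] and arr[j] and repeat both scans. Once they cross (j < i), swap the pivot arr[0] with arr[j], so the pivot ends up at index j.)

Hoare-style two-pointer partition with pivot = 31:

Initial array: [31, 16, 7, 18, 25, 27, 22, 6, 3]

Pointers start at i = 1, j = 8.
i ends at 9, j ends at 8: the pointers have crossed (j < i), so scanning stops.

Swap pivot arr[0] with arr[8] to place pivot at position 8: [3, 16, 7, 18, 25, 27, 22, 6, 31]
Pivot position: 8

After partitioning with pivot 31, the array becomes [3, 16, 7, 18, 25, 27, 22, 6, 31]. The pivot is placed at index 8. All elements to the left of the pivot are <= 31, and all elements to the right are > 31.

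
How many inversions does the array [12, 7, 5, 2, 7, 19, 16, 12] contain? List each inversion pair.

Finding inversions in [12, 7, 5, 2, 7, 19, 16, 12]:

(0, 1): arr[0]=12 > arr[1]=7
(0, 2): arr[0]=12 > arr[2]=5
(0, 3): arr[0]=12 > arr[3]=2
(0, 4): arr[0]=12 > arr[4]=7
(1, 2): arr[1]=7 > arr[2]=5
(1, 3): arr[1]=7 > arr[3]=2
(2, 3): arr[2]=5 > arr[3]=2
(5, 6): arr[5]=19 > arr[6]=16
(5, 7): arr[5]=19 > arr[7]=12
(6, 7): arr[6]=16 > arr[7]=12

Total inversions: 10

The array has 10 inversion(s): (0,1), (0,2), (0,3), (0,4), (1,2), (1,3), (2,3), (5,6), (5,7), (6,7). Each pair (i,j) satisfies i < j and arr[i] > arr[j].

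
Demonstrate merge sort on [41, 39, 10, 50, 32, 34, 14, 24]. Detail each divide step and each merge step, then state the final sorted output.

Merge sort trace:

Split: [41, 39, 10, 50, 32, 34, 14, 24] -> [41, 39, 10, 50] and [32, 34, 14, 24]
  Split: [41, 39, 10, 50] -> [41, 39] and [10, 50]
    Split: [41, 39] -> [41] and [39]
    Merge: [41] + [39] -> [39, 41]
    Split: [10, 50] -> [10] and [50]
    Merge: [10] + [50] -> [10, 50]
  Merge: [39, 41] + [10, 50] -> [10, 39, 41, 50]
  Split: [32, 34, 14, 24] -> [32, 34] and [14, 24]
    Split: [32, 34] -> [32] and [34]
    Merge: [32] + [34] -> [32, 34]
    Split: [14, 24] -> [14] and [24]
    Merge: [14] + [24] -> [14, 24]
  Merge: [32, 34] + [14, 24] -> [14, 24, 32, 34]
Merge: [10, 39, 41, 50] + [14, 24, 32, 34] -> [10, 14, 24, 32, 34, 39, 41, 50]

Final sorted array: [10, 14, 24, 32, 34, 39, 41, 50]

The merge sort proceeds by recursively splitting the array and merging sorted halves.
After all merges, the sorted array is [10, 14, 24, 32, 34, 39, 41, 50].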